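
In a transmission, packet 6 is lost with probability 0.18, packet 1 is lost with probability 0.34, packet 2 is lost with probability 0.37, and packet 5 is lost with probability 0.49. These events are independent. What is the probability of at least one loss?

0.82611244

P(none) = (1 − 0.18) × (1 − 0.34) × (1 − 0.37) × (1 − 0.49) = 0.82 × 0.66 × 0.63 × 0.51 = 0.17388756
P(at least one) = 1 − 0.17388756 = 0.82611244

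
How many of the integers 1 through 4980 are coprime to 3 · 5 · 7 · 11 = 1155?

1660 + 996 + 711 + 452 − 332 − 237 − 150 − 142 − 90 − 64 + 47 + 30 + 21 + 12 − 4 = 2910
4980 − 2910 = 2070

2070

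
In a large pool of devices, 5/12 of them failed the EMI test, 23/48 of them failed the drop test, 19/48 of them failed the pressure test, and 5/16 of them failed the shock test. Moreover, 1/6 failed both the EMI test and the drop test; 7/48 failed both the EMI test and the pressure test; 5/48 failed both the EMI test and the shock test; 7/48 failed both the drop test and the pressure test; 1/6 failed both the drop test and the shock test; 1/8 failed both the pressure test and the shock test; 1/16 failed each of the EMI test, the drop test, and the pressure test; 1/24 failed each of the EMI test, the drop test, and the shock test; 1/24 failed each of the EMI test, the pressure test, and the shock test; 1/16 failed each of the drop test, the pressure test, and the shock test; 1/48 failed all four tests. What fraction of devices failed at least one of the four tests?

Using inclusion–exclusion:
P(≥1) = 5/12 + 23/48 + 19/48 + 5/16 − 1/6 − 7/48 − 5/48 − 7/48 − 1/6 − 1/8 + 1/16 + 1/24 + 1/24 + 1/16 − 1/48 = 15/16

15/16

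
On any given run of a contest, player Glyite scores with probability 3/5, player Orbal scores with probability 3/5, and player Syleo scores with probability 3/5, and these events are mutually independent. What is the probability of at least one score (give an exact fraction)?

117/125

Since the events are independent, P(none) is the product of the individual non-occurrence probabilities.
P(none) = (1 − 3/5) × (1 − 3/5) × (1 − 3/5) = 2/5 × 2/5 × 2/5 = 8/125
P(at least one) = 1 − 8/125 = 117/125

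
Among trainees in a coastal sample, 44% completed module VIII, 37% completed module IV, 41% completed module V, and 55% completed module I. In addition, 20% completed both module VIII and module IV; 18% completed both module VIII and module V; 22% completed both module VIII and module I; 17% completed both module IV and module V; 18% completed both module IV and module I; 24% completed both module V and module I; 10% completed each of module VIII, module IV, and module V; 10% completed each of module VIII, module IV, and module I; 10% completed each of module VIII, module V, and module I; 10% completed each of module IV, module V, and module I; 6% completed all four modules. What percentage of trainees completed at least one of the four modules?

92%

Apply inclusion-exclusion:
P(union) = 44 + 37 + 41 + 55 − 20 − 18 − 22 − 17 − 18 − 24 + 10 + 10 + 10 + 10 − 6 = 92%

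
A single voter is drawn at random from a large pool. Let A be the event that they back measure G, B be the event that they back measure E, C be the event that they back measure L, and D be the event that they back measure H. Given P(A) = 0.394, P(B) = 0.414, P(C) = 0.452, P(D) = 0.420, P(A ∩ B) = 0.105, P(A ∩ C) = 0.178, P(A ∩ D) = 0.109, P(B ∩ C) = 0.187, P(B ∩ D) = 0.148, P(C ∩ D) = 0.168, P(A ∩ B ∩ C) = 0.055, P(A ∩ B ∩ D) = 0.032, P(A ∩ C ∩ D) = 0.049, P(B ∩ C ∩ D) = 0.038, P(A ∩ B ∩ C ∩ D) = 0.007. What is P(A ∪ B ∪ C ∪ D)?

0.952

By inclusion-exclusion,
P(A ∪ B ∪ C ∪ D) = 0.394 + 0.414 + 0.452 + 0.420 − 0.105 − 0.178 − 0.109 − 0.187 − 0.148 − 0.168 + 0.055 + 0.032 + 0.049 + 0.038 − 0.007 = 0.952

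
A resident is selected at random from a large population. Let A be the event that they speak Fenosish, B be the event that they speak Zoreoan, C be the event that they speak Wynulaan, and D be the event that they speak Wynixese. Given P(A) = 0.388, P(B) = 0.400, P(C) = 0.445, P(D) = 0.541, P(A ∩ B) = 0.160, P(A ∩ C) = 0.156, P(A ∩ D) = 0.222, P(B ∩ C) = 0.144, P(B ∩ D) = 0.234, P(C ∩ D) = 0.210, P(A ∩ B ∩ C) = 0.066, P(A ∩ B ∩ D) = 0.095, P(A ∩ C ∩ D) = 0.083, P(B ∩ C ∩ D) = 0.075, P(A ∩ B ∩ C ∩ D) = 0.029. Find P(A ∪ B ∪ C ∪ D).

P(A ∪ B ∪ C ∪ D) = 0.388 + 0.400 + 0.445 + 0.541 − 0.160 − 0.156 − 0.222 − 0.144 − 0.234 − 0.210 + 0.066 + 0.095 + 0.083 + 0.075 − 0.029 = 0.938

0.938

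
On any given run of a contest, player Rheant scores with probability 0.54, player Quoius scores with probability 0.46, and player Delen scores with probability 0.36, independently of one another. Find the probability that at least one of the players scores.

Independence gives P(none) = ∏(1 − pᵢ).
P(none) = (1 − 0.54) × (1 − 0.46) × (1 − 0.36) = 0.46 × 0.54 × 0.64 = 0.158976
P(at least one) = 1 − 0.158976 = 0.841024

0.841024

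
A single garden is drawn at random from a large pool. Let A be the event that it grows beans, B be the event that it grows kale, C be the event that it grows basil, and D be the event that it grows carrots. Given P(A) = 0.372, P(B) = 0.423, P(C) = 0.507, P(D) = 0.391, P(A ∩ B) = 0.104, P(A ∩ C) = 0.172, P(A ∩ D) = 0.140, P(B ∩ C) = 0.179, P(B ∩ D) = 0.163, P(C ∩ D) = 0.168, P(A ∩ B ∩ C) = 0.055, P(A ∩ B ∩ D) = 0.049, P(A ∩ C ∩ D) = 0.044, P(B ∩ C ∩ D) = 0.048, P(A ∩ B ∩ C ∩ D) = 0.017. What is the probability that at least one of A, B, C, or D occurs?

P(A ∪ B ∪ C ∪ D) = 0.372 + 0.423 + 0.507 + 0.391 − 0.104 − 0.172 − 0.140 − 0.179 − 0.163 − 0.168 + 0.055 + 0.049 + 0.044 + 0.048 − 0.017 = 0.946

0.946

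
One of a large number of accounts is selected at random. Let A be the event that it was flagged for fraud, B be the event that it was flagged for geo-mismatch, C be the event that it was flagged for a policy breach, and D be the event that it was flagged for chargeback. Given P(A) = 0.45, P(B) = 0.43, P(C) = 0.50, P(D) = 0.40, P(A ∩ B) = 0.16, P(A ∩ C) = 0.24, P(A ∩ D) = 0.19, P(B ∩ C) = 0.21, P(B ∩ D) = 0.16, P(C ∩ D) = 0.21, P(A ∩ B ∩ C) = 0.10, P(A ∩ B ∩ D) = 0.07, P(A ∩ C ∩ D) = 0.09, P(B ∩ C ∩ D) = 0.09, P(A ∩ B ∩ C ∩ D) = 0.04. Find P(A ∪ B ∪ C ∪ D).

0.92

P(A ∪ B ∪ C ∪ D) = 0.45 + 0.43 + 0.50 + 0.40 − 0.16 − 0.24 − 0.19 − 0.21 − 0.16 − 0.21 + 0.10 + 0.07 + 0.09 + 0.09 − 0.04 = 0.92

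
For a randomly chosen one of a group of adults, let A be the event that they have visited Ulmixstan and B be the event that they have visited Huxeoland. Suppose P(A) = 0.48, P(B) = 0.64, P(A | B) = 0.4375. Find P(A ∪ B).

0.84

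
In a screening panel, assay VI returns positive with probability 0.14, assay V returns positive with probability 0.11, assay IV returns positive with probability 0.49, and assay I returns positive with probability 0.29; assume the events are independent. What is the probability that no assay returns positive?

0.27715134

P(none) = (1 − 0.14) × (1 − 0.11) × (1 − 0.49) × (1 − 0.29) = 0.86 × 0.89 × 0.51 × 0.71 = 0.27715134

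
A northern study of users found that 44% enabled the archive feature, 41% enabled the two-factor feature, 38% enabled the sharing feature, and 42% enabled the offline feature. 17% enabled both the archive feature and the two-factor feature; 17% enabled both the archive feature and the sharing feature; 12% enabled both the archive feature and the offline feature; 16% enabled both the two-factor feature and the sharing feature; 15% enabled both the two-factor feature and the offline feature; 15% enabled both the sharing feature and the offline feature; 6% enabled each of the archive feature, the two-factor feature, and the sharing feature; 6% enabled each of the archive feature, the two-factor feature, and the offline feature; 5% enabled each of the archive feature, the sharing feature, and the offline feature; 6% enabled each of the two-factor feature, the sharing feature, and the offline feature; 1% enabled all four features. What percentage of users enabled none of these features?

5%

By inclusion-exclusion,
P(at least one) = 44 + 41 + 38 + 42 − 17 − 17 − 12 − 16 − 15 − 15 + 6 + 6 + 5 + 6 − 1 = 95%
P(none) = 100% − 95% = 5%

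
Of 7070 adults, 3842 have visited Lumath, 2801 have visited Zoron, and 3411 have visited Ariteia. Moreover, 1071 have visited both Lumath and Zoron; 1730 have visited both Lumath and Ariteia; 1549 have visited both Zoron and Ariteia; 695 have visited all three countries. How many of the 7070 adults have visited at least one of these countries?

Using inclusion–exclusion:
|at least one| = 3842 + 2801 + 3411 − 1071 − 1730 − 1549 + 695 = 6399

6399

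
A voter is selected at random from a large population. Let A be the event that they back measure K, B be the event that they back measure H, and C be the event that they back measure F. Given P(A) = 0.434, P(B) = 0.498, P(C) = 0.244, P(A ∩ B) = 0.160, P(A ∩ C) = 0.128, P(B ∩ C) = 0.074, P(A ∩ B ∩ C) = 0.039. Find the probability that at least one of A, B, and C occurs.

P(A ∪ B ∪ C) = 0.434 + 0.498 + 0.244 − 0.160 − 0.128 − 0.074 + 0.039 = 0.853

0.853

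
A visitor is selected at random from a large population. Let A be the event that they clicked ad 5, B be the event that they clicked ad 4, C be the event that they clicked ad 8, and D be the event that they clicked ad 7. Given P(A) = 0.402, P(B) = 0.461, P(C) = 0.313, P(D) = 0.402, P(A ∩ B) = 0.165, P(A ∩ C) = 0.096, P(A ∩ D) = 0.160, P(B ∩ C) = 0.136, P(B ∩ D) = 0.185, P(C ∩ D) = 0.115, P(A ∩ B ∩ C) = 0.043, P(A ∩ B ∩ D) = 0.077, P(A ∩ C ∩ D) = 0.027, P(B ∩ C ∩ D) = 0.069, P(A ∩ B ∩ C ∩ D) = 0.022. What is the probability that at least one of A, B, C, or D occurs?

0.915

P(A ∪ B ∪ C ∪ D) = 0.402 + 0.461 + 0.313 + 0.402 − 0.165 − 0.096 − 0.160 − 0.136 − 0.185 − 0.115 + 0.043 + 0.077 + 0.027 + 0.069 − 0.022 = 0.915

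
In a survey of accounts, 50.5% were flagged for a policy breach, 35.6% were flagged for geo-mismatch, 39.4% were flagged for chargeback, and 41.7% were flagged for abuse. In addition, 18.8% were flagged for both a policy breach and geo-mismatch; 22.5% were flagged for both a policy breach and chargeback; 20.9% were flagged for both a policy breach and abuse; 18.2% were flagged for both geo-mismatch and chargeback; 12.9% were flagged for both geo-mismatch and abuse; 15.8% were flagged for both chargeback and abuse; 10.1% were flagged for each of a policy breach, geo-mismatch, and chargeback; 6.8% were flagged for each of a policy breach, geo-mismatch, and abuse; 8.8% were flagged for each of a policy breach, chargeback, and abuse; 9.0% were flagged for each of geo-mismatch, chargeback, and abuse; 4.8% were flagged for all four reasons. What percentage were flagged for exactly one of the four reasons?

33.9%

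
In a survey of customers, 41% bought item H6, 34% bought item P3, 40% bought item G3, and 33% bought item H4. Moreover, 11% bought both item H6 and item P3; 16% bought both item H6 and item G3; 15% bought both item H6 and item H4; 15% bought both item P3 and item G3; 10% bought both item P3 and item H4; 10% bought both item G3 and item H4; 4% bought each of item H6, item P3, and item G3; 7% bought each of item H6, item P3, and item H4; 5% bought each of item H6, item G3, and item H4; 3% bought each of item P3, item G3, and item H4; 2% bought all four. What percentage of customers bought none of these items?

P(union) = 41 + 34 + 40 + 33 − 11 − 16 − 15 − 15 − 10 − 10 + 4 + 7 + 5 + 3 − 2 = 88%
P(none) = 100% − 88% = 12%

12%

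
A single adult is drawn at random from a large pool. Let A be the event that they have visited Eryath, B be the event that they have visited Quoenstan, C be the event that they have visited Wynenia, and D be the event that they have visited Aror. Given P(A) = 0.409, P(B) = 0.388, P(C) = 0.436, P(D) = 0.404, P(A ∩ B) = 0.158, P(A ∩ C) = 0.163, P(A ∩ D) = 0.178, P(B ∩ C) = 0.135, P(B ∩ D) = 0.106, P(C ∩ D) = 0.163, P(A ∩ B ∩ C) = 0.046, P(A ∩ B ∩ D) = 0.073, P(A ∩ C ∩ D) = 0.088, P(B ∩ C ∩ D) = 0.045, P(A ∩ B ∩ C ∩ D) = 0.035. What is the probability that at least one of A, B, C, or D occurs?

P(A ∪ B ∪ C ∪ D) = 0.409 + 0.388 + 0.436 + 0.404 − 0.158 − 0.163 − 0.178 − 0.135 − 0.106 − 0.163 + 0.046 + 0.073 + 0.088 + 0.045 − 0.035 = 0.951

0.951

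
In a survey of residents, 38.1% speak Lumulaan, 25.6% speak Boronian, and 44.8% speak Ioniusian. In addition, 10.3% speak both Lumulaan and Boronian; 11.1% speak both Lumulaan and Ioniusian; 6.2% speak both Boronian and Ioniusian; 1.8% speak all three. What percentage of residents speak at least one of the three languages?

82.7%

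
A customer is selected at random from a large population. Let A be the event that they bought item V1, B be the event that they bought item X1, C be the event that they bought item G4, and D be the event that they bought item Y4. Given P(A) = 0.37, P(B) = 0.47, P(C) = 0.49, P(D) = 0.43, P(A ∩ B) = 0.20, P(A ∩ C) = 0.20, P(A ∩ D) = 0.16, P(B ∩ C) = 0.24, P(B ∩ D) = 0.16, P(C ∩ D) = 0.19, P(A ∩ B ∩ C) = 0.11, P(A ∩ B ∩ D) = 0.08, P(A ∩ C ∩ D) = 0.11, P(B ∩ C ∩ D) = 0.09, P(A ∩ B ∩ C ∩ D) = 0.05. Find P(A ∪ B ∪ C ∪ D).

0.95

P(A ∪ B ∪ C ∪ D) = 0.37 + 0.47 + 0.49 + 0.43 − 0.20 − 0.20 − 0.16 − 0.24 − 0.16 − 0.19 + 0.11 + 0.08 + 0.11 + 0.09 − 0.05 = 0.95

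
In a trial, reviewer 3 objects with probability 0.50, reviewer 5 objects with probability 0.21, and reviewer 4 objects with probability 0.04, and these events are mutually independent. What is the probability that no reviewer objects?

0.3792

P(none) = (1 − 0.50) × (1 − 0.21) × (1 − 0.04) = 0.50 × 0.79 × 0.96 = 0.3792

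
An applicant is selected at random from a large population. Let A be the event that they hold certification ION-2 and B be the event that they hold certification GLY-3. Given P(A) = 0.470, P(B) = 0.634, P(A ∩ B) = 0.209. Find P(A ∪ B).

Using inclusion–exclusion:
P(A ∪ B) = 0.470 + 0.634 − 0.209 = 0.895

0.895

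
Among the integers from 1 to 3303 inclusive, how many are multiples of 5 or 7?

By inclusion–exclusion:
floor(3303/5) + floor(3303/7) − floor(3303/35) = 660 + 471 − 94 = 1037

1037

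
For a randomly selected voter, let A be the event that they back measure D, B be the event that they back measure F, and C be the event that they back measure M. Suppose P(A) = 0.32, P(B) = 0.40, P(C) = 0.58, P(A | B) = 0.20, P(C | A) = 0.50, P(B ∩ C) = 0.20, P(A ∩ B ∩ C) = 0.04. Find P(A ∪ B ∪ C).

0.90

P(A ∩ B) = P(B)·P(A|B) = 0.40 × 0.20 = 0.08
P(A ∩ C) = P(A)·P(C|A) = 0.32 × 0.50 = 0.16
P(A ∪ B ∪ C) = 0.32 + 0.40 + 0.58 − 0.08 − 0.16 − 0.20 + 0.04 = 0.90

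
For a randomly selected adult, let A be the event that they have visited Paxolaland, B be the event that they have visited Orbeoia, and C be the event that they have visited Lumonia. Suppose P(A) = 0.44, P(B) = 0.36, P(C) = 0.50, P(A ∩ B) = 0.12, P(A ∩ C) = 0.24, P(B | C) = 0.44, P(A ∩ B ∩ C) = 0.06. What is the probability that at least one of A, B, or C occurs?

P(B ∩ C) = P(C)·P(B|C) = 0.50 × 0.44 = 0.22
P(A ∪ B ∪ C) = 0.44 + 0.36 + 0.50 − 0.12 − 0.24 − 0.22 + 0.06 = 0.78

0.78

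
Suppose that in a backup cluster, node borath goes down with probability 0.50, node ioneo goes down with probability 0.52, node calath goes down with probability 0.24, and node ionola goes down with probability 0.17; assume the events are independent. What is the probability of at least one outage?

0.848608

Independence gives P(none) = ∏(1 − pᵢ).
P(none) = (1 − 0.50) × (1 − 0.52) × (1 − 0.24) × (1 − 0.17) = 0.50 × 0.48 × 0.76 × 0.83 = 0.151392
P(at least one) = 1 − 0.151392 = 0.848608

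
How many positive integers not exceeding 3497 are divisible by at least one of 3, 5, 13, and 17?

1876

Inclusion–exclusion gives
floor(3497/3) + floor(3497/5) + floor(3497/13) + floor(3497/17) − floor(3497/15) − floor(3497/39) − floor(3497/51) − floor(3497/65) − floor(3497/85) − floor(3497/221) + floor(3497/195) + floor(3497/255) + floor(3497/663) + floor(3497/1105) − floor(3497/3315) = 1165 + 699 + 269 + 205 − 233 − 89 − 68 − 53 − 41 − 15 + 17 + 13 + 5 + 3 − 1 = 1876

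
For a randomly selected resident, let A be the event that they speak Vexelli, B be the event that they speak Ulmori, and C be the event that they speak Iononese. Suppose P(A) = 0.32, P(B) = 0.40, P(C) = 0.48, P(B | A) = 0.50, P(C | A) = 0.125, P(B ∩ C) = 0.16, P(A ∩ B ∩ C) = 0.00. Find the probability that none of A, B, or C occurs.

0.16

P(A ∩ B) = P(A)·P(B|A) = 0.32 × 0.50 = 0.16
P(A ∩ C) = P(A)·P(C|A) = 0.32 × 0.125 = 0.04
P(A ∪ B ∪ C) = 0.32 + 0.40 + 0.48 − 0.16 − 0.04 − 0.16 + 0.00 = 0.84
P(none) = 1 − 0.84 = 0.16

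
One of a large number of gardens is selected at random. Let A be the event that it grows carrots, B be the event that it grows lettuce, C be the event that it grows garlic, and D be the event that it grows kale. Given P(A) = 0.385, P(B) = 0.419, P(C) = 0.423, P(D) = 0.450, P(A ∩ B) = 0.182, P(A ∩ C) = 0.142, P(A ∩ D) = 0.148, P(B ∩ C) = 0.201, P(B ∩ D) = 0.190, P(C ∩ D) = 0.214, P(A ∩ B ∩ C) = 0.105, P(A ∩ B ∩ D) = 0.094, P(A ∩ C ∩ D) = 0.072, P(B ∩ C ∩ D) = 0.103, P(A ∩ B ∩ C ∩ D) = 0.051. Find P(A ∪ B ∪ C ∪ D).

0.923

Inclusion–exclusion gives
P(A ∪ B ∪ C ∪ D) = 0.385 + 0.419 + 0.423 + 0.450 − 0.182 − 0.142 − 0.148 − 0.201 − 0.190 − 0.214 + 0.105 + 0.094 + 0.072 + 0.103 − 0.051 = 0.923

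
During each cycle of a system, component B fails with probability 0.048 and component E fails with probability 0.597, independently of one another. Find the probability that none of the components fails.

P(none) = (1 − 0.048) × (1 − 0.597) = 0.952 × 0.403 = 0.383656

0.383656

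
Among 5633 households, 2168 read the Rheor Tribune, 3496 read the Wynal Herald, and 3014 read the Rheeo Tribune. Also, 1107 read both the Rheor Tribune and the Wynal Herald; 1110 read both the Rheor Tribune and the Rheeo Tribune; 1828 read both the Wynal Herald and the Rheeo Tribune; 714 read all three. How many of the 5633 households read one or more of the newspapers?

5347

|union| = 2168 + 3496 + 3014 − 1107 − 1110 − 1828 + 714 = 5347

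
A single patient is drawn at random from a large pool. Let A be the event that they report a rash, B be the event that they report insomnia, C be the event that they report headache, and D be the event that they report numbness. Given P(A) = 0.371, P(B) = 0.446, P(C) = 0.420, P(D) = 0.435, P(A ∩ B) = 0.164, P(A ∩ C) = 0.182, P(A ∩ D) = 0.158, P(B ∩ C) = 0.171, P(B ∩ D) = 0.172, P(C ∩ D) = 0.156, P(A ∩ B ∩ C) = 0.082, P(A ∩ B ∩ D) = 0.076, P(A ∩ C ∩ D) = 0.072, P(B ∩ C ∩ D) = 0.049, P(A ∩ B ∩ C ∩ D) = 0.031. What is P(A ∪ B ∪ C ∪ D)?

P(A ∪ B ∪ C ∪ D) = 0.371 + 0.446 + 0.420 + 0.435 − 0.164 − 0.182 − 0.158 − 0.171 − 0.172 − 0.156 + 0.082 + 0.076 + 0.072 + 0.049 − 0.031 = 0.917

0.917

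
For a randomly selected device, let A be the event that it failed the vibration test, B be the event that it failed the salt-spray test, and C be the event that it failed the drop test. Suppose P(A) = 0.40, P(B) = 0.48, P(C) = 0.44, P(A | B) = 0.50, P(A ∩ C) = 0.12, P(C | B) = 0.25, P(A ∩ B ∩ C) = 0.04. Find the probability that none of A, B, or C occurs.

0.12

P(A ∩ B) = P(B)·P(A|B) = 0.48 × 0.50 = 0.24
P(B ∩ C) = P(B)·P(C|B) = 0.48 × 0.25 = 0.12
By inclusion–exclusion:
P(A ∪ B ∪ C) = 0.40 + 0.48 + 0.44 − 0.24 − 0.12 − 0.12 + 0.04 = 0.88
P(none) = 1 − 0.88 = 0.12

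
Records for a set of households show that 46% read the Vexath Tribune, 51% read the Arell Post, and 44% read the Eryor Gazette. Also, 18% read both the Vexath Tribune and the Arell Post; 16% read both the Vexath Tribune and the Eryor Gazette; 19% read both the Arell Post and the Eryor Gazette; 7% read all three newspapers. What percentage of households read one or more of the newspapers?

95%

Apply inclusion-exclusion:
P(at least one) = 46 + 51 + 44 − 18 − 16 − 19 + 7 = 95%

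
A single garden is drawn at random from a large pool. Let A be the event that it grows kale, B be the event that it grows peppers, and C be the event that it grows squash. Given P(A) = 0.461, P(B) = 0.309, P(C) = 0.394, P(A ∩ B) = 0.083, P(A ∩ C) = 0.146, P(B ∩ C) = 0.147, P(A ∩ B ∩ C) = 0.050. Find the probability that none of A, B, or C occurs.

P(A ∪ B ∪ C) = 0.461 + 0.309 + 0.394 − 0.083 − 0.146 − 0.147 + 0.050 = 0.838
P(none) = 1 − 0.838 = 0.162

0.162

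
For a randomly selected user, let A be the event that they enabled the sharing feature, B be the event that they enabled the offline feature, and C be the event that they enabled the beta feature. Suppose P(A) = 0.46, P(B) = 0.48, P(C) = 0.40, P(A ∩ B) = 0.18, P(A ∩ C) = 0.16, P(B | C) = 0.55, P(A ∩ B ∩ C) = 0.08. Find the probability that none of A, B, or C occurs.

0.14

P(B ∩ C) = P(C)·P(B|C) = 0.40 × 0.55 = 0.22
Using inclusion–exclusion:
P(A ∪ B ∪ C) = 0.46 + 0.48 + 0.40 − 0.18 − 0.16 − 0.22 + 0.08 = 0.86
P(none) = 1 − 0.86 = 0.14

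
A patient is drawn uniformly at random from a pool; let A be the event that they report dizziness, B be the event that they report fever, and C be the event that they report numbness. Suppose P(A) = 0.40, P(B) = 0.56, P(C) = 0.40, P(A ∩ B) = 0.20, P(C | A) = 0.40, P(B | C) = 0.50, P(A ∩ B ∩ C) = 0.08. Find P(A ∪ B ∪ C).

0.88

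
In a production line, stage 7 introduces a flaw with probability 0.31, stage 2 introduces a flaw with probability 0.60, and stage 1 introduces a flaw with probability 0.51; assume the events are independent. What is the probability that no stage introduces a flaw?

0.13524

Since the events are independent, P(none) is the product of the individual non-occurrence probabilities.
P(none) = (1 − 0.31) × (1 − 0.60) × (1 − 0.51) = 0.69 × 0.40 × 0.49 = 0.13524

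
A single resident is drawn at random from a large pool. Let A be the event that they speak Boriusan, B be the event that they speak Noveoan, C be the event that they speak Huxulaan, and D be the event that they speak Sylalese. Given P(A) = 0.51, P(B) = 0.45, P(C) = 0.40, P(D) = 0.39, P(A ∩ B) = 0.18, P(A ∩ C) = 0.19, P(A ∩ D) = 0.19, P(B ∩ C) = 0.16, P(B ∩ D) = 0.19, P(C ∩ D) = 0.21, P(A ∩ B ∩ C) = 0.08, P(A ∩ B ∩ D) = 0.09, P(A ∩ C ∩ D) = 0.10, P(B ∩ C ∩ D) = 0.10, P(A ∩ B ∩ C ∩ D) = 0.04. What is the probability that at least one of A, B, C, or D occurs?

0.96

By inclusion–exclusion:
P(A ∪ B ∪ C ∪ D) = 0.51 + 0.45 + 0.40 + 0.39 − 0.18 − 0.19 − 0.19 − 0.16 − 0.19 − 0.21 + 0.08 + 0.09 + 0.10 + 0.10 − 0.04 = 0.96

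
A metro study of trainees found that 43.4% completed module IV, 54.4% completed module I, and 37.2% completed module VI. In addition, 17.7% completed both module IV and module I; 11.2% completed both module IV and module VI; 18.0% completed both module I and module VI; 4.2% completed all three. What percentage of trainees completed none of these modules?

7.7%

Using inclusion–exclusion:
P(union) = 43.4 + 54.4 + 37.2 − 17.7 − 11.2 − 18.0 + 4.2 = 92.3%
P(none) = 100% − 92.3% = 7.7%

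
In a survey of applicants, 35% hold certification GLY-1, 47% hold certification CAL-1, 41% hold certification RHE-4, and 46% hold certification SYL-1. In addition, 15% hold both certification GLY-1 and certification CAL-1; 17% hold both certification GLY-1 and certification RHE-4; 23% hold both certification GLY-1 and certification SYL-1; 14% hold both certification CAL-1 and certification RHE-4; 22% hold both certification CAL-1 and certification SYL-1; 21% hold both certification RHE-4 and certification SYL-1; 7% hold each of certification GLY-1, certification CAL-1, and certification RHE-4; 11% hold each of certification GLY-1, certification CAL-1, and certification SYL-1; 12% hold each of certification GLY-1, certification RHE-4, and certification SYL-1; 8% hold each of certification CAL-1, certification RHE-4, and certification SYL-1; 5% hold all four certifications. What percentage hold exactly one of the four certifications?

P(exactly one) = 35 + 47 + 41 + 46 − 2·15 − 2·17 − 2·23 − 2·14 − 2·22 − 2·21 + 3·7 + 3·11 + 3·12 + 3·8 − 4·5 = 39%

39%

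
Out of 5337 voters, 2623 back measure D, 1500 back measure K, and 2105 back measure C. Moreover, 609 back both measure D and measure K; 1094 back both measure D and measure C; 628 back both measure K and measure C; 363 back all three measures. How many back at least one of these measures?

4260

|at least one| = 2623 + 1500 + 2105 − 609 − 1094 − 628 + 363 = 4260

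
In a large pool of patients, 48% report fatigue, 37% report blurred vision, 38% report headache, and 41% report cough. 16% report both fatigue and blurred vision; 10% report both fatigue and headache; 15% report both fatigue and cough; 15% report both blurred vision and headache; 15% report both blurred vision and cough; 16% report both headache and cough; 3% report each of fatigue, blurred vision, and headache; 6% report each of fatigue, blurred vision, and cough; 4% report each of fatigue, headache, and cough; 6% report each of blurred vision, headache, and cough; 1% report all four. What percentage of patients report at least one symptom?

By inclusion–exclusion:
P(at least one) = 48 + 37 + 38 + 41 − 16 − 10 − 15 − 15 − 15 − 16 + 3 + 6 + 4 + 6 − 1 = 95%

95%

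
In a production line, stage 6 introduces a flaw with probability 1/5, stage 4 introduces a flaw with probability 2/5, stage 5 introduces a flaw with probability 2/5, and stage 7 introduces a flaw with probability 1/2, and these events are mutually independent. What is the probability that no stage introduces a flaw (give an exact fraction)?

18/125

Independence gives P(none) = ∏(1 − pᵢ).
P(none) = (1 − 1/5) × (1 − 2/5) × (1 − 2/5) × (1 − 1/2) = 4/5 × 3/5 × 3/5 × 1/2 = 18/125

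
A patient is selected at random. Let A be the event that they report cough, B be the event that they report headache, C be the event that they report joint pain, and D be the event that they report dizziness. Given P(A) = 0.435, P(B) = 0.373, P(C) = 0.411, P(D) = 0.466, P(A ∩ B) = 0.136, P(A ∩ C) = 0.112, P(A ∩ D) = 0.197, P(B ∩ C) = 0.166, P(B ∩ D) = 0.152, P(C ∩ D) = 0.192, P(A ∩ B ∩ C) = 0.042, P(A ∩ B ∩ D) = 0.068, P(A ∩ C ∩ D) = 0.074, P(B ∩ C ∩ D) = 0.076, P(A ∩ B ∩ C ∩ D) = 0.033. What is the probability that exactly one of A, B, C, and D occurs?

By inclusion–exclusion (exactly-one form):
P(exactly one) = 0.435 + 0.373 + 0.411 + 0.466 − 2·0.136 − 2·0.112 − 2·0.197 − 2·0.166 − 2·0.152 − 2·0.192 + 3·0.042 + 3·0.068 + 3·0.074 + 3·0.076 − 4·0.033 = 0.423

0.423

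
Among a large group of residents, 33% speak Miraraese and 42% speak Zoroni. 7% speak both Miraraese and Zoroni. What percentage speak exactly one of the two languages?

61%

P(exactly one) = 33 + 42 − 2·7 = 61%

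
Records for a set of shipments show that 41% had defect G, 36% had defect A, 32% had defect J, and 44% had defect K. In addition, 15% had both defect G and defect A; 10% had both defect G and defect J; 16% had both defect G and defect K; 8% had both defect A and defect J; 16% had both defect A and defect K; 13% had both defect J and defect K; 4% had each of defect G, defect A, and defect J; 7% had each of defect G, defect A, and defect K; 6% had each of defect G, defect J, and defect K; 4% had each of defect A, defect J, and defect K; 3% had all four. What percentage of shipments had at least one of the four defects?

By inclusion–exclusion:
P(≥1) = 41 + 36 + 32 + 44 − 15 − 10 − 16 − 8 − 16 − 13 + 4 + 7 + 6 + 4 − 3 = 93%

93%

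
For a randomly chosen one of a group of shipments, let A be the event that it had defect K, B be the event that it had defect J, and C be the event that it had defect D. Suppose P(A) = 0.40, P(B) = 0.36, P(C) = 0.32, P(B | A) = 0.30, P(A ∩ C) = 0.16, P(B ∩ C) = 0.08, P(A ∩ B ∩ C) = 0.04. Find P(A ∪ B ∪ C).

0.76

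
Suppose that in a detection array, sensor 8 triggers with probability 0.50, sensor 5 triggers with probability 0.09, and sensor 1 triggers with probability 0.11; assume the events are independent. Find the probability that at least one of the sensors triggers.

P(none) = (1 − 0.50) × (1 − 0.09) × (1 − 0.11) = 0.50 × 0.91 × 0.89 = 0.40495
P(at least one) = 1 − 0.40495 = 0.59505

0.59505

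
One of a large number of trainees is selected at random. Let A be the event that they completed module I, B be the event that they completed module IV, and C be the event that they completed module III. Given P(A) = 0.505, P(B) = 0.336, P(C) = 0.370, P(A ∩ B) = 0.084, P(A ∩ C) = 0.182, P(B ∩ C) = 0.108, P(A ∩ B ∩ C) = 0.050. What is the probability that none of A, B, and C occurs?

By inclusion-exclusion,
P(A ∪ B ∪ C) = 0.505 + 0.336 + 0.370 − 0.084 − 0.182 − 0.108 + 0.050 = 0.887
P(none) = 1 − 0.887 = 0.113

0.113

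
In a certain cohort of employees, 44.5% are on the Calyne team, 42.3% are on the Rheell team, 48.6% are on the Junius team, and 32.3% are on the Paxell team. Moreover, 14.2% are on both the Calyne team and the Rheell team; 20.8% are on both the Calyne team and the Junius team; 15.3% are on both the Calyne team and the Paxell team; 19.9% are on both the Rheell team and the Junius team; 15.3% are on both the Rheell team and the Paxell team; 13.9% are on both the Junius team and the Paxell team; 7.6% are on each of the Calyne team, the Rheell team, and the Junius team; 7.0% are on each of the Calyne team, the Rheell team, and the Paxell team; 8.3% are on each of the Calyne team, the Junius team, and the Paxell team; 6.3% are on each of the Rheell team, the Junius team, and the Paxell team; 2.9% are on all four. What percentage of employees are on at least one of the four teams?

94.6%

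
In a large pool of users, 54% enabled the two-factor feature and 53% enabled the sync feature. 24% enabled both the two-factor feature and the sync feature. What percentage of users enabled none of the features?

17%

P(union) = 54 + 53 − 24 = 83%
P(none) = 100% − 83% = 17%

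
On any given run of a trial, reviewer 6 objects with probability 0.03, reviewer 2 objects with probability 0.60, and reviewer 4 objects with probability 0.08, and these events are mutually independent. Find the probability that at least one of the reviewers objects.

0.64304

P(none) = (1 − 0.03) × (1 − 0.60) × (1 − 0.08) = 0.97 × 0.40 × 0.92 = 0.35696
P(at least one) = 1 − 0.35696 = 0.64304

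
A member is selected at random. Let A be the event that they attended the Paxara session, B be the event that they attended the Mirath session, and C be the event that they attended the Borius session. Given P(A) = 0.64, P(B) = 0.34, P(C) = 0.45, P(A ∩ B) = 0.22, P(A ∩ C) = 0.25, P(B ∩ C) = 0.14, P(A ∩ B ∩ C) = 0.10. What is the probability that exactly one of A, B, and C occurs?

By inclusion–exclusion (exactly-one form):
P(exactly one) = 0.64 + 0.34 + 0.45 − 2·0.22 − 2·0.25 − 2·0.14 + 3·0.10 = 0.51

0.51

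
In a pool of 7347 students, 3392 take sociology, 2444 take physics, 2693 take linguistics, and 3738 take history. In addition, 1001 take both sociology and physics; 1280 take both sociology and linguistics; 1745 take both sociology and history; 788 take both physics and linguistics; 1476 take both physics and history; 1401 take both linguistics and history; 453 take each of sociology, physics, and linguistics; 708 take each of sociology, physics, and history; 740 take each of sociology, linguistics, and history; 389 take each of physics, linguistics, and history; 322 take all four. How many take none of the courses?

803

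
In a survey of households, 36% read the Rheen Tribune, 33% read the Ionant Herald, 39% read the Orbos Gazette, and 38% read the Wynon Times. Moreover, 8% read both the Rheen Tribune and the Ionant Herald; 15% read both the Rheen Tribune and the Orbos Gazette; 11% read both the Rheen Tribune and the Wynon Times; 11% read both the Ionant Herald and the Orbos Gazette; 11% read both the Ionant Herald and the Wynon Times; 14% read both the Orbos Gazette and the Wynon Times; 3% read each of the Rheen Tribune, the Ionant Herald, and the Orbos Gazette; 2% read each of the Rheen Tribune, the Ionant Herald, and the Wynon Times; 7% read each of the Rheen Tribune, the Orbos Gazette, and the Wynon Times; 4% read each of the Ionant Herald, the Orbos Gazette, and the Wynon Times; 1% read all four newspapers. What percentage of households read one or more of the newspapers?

By inclusion-exclusion,
P(union) = 36 + 33 + 39 + 38 − 8 − 15 − 11 − 11 − 11 − 14 + 3 + 2 + 7 + 4 − 1 = 91%

91%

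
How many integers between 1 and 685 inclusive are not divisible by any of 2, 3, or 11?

By inclusion–exclusion:
⌊685/2⌋ + ⌊685/3⌋ + ⌊685/11⌋ − ⌊685/6⌋ − ⌊685/22⌋ − ⌊685/33⌋ + ⌊685/66⌋ = 342 + 228 + 62 − 114 − 31 − 20 + 10 = 477
685 − 477 = 208

208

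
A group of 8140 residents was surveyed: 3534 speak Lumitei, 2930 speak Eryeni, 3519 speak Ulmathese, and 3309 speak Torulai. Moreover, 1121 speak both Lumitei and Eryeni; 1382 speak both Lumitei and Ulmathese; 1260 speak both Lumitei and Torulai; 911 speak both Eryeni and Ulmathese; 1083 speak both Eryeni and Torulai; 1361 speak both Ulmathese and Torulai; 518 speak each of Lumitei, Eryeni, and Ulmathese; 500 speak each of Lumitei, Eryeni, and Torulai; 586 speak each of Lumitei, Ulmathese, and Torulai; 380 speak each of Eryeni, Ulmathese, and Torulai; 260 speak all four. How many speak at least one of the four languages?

By inclusion-exclusion,
|at least one| = 3534 + 2930 + 3519 + 3309 − 1121 − 1382 − 1260 − 911 − 1083 − 1361 + 518 + 500 + 586 + 380 − 260 = 7898

7898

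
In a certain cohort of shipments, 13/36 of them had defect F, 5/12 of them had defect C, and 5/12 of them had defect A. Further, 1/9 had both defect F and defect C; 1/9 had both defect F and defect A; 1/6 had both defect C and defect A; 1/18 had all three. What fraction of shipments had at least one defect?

31/36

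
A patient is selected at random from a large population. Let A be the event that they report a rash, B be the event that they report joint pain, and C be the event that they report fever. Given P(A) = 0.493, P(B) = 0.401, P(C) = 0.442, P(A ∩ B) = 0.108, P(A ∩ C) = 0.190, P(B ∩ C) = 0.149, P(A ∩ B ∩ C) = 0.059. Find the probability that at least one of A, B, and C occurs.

By inclusion–exclusion:
P(A ∪ B ∪ C) = 0.493 + 0.401 + 0.442 − 0.108 − 0.190 − 0.149 + 0.059 = 0.948

0.948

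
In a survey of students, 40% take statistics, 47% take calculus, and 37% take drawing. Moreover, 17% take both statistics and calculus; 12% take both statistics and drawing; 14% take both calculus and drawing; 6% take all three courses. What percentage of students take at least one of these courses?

87%

By inclusion–exclusion:
P(≥1) = 40 + 47 + 37 − 17 − 12 − 14 + 6 = 87%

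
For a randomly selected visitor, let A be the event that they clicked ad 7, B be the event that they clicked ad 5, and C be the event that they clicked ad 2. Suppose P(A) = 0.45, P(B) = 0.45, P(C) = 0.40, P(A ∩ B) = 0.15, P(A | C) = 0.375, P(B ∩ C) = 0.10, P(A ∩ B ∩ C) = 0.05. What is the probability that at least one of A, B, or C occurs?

0.95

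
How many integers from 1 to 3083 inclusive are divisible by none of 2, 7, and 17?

Inclusion–exclusion gives
1541 + 440 + 181 − 220 − 90 − 25 + 12 = 1839
3083 − 1839 = 1244

1244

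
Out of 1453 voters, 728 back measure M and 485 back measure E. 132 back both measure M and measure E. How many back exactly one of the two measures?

949

By inclusion–exclusion (exactly-one form):
N(exactly one) = 728 + 485 − 2·132 = 949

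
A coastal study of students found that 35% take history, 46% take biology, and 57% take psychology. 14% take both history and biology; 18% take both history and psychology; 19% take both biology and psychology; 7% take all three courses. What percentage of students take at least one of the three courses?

P(union) = 35 + 46 + 57 − 14 − 18 − 19 + 7 = 94%

94%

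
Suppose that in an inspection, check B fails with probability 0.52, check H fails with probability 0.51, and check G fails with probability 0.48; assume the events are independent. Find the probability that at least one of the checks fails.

0.877696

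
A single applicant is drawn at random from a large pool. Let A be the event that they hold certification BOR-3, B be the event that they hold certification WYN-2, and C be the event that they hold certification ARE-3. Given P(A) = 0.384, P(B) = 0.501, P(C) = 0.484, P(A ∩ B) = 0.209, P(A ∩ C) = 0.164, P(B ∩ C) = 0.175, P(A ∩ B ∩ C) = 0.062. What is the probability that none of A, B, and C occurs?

0.117

Apply inclusion-exclusion:
P(A ∪ B ∪ C) = 0.384 + 0.501 + 0.484 − 0.209 − 0.164 − 0.175 + 0.062 = 0.883
P(none) = 1 − 0.883 = 0.117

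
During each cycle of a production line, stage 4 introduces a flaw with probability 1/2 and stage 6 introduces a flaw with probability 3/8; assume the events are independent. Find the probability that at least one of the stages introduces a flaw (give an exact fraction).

P(none) = (1 − 1/2) × (1 − 3/8) = 1/2 × 5/8 = 5/16
P(at least one) = 1 − 5/16 = 11/16

11/16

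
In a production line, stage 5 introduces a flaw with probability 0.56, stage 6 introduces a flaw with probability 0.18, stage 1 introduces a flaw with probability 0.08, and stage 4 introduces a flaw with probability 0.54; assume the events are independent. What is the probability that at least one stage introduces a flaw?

0.84730944

P(none) = (1 − 0.56) × (1 − 0.18) × (1 − 0.08) × (1 − 0.54) = 0.44 × 0.82 × 0.92 × 0.46 = 0.15269056
P(at least one) = 1 − 0.15269056 = 0.84730944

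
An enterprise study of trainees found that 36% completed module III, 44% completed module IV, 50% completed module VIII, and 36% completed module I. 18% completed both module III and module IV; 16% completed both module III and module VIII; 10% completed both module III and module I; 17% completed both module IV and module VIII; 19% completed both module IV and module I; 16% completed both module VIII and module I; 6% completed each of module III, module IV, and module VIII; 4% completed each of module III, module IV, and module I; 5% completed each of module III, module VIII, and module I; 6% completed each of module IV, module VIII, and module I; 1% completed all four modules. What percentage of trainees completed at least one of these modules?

90%

P(union) = 36 + 44 + 50 + 36 − 18 − 16 − 10 − 17 − 19 − 16 + 6 + 4 + 5 + 6 − 1 = 90%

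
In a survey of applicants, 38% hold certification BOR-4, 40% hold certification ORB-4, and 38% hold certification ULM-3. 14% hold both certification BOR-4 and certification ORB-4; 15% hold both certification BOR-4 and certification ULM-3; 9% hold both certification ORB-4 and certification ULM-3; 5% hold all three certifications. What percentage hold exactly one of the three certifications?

By inclusion–exclusion (exactly-one form):
P(exactly one) = 38 + 40 + 38 − 2·14 − 2·15 − 2·9 + 3·5 = 55%

55%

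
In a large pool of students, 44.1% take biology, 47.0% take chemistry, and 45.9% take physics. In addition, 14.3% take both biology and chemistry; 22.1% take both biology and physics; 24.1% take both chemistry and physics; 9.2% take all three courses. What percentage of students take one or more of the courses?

85.7%

Using inclusion–exclusion:
P(≥1) = 44.1 + 47.0 + 45.9 − 14.3 − 22.1 − 24.1 + 9.2 = 85.7%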